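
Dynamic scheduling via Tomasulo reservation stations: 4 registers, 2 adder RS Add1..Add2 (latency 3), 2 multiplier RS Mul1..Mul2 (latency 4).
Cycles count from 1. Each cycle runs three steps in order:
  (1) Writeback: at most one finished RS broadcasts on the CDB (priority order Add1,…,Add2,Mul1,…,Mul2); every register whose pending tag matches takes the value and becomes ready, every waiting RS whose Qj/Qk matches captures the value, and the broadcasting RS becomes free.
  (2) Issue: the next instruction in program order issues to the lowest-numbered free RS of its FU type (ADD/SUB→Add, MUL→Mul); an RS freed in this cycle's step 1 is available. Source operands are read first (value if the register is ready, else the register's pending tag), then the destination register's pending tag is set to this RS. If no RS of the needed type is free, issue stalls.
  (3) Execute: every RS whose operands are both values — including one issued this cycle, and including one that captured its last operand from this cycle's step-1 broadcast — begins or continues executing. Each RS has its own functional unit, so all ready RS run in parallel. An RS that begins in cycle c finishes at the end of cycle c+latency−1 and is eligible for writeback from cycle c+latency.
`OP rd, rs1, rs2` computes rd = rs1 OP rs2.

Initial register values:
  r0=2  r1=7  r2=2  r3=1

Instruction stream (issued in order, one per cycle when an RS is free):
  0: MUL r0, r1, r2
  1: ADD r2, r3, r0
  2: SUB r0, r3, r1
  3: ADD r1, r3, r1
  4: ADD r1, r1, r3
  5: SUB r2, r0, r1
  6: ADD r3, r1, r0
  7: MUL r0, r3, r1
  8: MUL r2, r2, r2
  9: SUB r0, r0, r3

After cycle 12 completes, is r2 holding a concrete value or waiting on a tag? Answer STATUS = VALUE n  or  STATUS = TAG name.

cycle 1: issue MUL r0<-Mul1 // r0:Mul1,r1:7,r2:2,r3:1
cycle 2: issue ADD r2<-Add1 // r0:Mul1,r1:7,r2:Add1,r3:1
cycle 3: issue SUB r0<-Add2 // r0:Add2,r1:7,r2:Add1,r3:1
cycle 4: stall // r0:Add2,r1:7,r2:Add1,r3:1
cycle 5: CDB Mul1=14; stall // r0:Add2,r1:7,r2:Add1,r3:1
cycle 6: CDB Add2=-6; issue ADD r1<-Add2 // r0:-6,r1:Add2,r2:Add1,r3:1
cycle 7: stall // r0:-6,r1:Add2,r2:Add1,r3:1
cycle 8: CDB Add1=15; issue ADD r1<-Add1 // r0:-6,r1:Add1,r2:15,r3:1
cycle 9: CDB Add2=8; issue SUB r2<-Add2 // r0:-6,r1:Add1,r2:Add2,r3:1
cycle 10: stall // r0:-6,r1:Add1,r2:Add2,r3:1
cycle 11: stall // r0:-6,r1:Add1,r2:Add2,r3:1
cycle 12: CDB Add1=9; issue ADD r3<-Add1 // r0:-6,r1:9,r2:Add2,r3:Add1

STATUS = TAG Add2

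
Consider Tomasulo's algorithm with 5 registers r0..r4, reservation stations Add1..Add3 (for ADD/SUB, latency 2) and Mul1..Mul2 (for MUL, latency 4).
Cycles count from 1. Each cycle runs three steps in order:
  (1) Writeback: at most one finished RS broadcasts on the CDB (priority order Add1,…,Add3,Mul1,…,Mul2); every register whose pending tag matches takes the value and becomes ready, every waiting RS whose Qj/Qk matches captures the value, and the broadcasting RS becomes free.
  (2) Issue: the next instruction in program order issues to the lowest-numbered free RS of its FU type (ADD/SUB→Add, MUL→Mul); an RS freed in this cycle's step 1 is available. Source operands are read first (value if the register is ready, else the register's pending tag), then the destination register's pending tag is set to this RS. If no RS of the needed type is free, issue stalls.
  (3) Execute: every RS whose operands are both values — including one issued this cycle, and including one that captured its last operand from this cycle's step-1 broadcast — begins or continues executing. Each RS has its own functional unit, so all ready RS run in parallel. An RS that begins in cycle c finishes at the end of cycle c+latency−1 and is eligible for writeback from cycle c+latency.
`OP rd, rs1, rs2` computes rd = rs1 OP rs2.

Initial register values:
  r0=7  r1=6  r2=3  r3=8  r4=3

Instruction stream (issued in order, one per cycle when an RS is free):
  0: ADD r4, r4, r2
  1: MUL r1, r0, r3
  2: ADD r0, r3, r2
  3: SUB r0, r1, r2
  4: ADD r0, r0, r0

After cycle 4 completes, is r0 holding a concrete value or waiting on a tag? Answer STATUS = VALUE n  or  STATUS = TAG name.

STATUS = TAG Add2

cycle 1: issue ADD r4<-Add1 // r0:7,r1:6,r2:3,r3:8,r4:Add1
cycle 2: issue MUL r1<-Mul1 // r0:7,r1:Mul1,r2:3,r3:8,r4:Add1
cycle 3: CDB Add1=6; issue ADD r0<-Add1 // r0:Add1,r1:Mul1,r2:3,r3:8,r4:6
cycle 4: issue SUB r0<-Add2 // r0:Add2,r1:Mul1,r2:3,r3:8,r4:6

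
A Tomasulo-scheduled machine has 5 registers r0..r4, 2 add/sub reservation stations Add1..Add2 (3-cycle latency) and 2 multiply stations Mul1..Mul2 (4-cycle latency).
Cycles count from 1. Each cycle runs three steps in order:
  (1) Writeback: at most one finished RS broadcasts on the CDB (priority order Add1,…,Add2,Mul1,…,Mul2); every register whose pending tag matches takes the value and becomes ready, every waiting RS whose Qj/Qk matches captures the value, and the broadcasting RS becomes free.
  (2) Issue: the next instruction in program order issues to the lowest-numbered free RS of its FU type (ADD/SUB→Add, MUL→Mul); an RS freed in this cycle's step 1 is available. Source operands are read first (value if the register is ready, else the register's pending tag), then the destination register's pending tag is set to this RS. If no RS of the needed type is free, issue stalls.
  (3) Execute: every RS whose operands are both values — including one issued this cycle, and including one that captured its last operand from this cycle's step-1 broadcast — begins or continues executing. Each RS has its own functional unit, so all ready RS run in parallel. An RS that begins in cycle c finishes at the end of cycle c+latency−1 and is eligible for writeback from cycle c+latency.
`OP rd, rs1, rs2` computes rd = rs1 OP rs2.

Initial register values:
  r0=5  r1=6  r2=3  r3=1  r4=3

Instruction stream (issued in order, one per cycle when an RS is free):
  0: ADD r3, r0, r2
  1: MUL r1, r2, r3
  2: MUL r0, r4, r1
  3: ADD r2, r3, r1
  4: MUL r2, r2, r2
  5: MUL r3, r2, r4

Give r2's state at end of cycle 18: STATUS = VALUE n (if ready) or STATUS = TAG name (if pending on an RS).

STATUS = VALUE 1024

cycle 1: issue ADD r3<-Add1 // r0:5,r1:6,r2:3,r3:Add1,r4:3
cycle 2: issue MUL r1<-Mul1 // r0:5,r1:Mul1,r2:3,r3:Add1,r4:3
cycle 3: issue MUL r0<-Mul2 // r0:Mul2,r1:Mul1,r2:3,r3:Add1,r4:3
cycle 4: CDB Add1=8; issue ADD r2<-Add1 // r0:Mul2,r1:Mul1,r2:Add1,r3:8,r4:3
cycle 5: stall // r0:Mul2,r1:Mul1,r2:Add1,r3:8,r4:3
cycle 6: stall // r0:Mul2,r1:Mul1,r2:Add1,r3:8,r4:3
cycle 7: stall // r0:Mul2,r1:Mul1,r2:Add1,r3:8,r4:3
cycle 8: CDB Mul1=24; issue MUL r2<-Mul1 // r0:Mul2,r1:24,r2:Mul1,r3:8,r4:3
cycle 9: stall // r0:Mul2,r1:24,r2:Mul1,r3:8,r4:3
cycle 10: stall // r0:Mul2,r1:24,r2:Mul1,r3:8,r4:3
cycle 11: CDB Add1=32; stall // r0:Mul2,r1:24,r2:Mul1,r3:8,r4:3
cycle 12: CDB Mul2=72; issue MUL r3<-Mul2 // r0:72,r1:24,r2:Mul1,r3:Mul2,r4:3
cycle 13: - // r0:72,r1:24,r2:Mul1,r3:Mul2,r4:3
cycle 14: - // r0:72,r1:24,r2:Mul1,r3:Mul2,r4:3
cycle 15: CDB Mul1=1024 // r0:72,r1:24,r2:1024,r3:Mul2,r4:3
cycle 16: - // r0:72,r1:24,r2:1024,r3:Mul2,r4:3
cycle 17: - // r0:72,r1:24,r2:1024,r3:Mul2,r4:3
cycle 18: - // r0:72,r1:24,r2:1024,r3:Mul2,r4:3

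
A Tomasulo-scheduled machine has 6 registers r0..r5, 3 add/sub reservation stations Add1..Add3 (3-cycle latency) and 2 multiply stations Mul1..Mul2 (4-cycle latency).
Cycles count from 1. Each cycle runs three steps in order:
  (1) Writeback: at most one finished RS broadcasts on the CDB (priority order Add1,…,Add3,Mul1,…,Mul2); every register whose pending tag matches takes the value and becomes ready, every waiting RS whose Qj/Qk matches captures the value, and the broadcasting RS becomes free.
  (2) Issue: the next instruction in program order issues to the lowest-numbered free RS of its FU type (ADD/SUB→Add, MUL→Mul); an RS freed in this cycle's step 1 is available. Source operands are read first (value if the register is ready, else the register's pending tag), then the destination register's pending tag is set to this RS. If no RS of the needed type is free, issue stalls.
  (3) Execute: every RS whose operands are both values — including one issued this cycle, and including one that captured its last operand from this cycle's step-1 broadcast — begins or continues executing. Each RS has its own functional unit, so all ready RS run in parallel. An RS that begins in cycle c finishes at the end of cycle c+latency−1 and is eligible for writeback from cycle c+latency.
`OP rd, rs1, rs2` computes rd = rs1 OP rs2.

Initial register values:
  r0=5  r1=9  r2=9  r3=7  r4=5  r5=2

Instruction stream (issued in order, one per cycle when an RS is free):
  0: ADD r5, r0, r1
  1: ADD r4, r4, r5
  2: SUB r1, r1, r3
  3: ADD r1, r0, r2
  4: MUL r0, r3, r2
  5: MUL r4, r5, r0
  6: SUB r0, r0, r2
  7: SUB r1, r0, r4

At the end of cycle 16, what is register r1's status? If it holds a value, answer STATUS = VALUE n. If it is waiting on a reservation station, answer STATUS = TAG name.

STATUS = VALUE -828

cycle 1: issue ADD r5<-Add1 // r0:5,r1:9,r2:9,r3:7,r4:5,r5:Add1
cycle 2: issue ADD r4<-Add2 // r0:5,r1:9,r2:9,r3:7,r4:Add2,r5:Add1
cycle 3: issue SUB r1<-Add3 // r0:5,r1:Add3,r2:9,r3:7,r4:Add2,r5:Add1
cycle 4: CDB Add1=14; issue ADD r1<-Add1 // r0:5,r1:Add1,r2:9,r3:7,r4:Add2,r5:14
cycle 5: issue MUL r0<-Mul1 // r0:Mul1,r1:Add1,r2:9,r3:7,r4:Add2,r5:14
cycle 6: CDB Add3=2; issue MUL r4<-Mul2 // r0:Mul1,r1:Add1,r2:9,r3:7,r4:Mul2,r5:14
cycle 7: CDB Add1=14; issue SUB r0<-Add1 // r0:Add1,r1:14,r2:9,r3:7,r4:Mul2,r5:14
cycle 8: CDB Add2=19; issue SUB r1<-Add2 // r0:Add1,r1:Add2,r2:9,r3:7,r4:Mul2,r5:14
cycle 9: CDB Mul1=63 // r0:Add1,r1:Add2,r2:9,r3:7,r4:Mul2,r5:14
cycle 10: - // r0:Add1,r1:Add2,r2:9,r3:7,r4:Mul2,r5:14
cycle 11: - // r0:Add1,r1:Add2,r2:9,r3:7,r4:Mul2,r5:14
cycle 12: CDB Add1=54 // r0:54,r1:Add2,r2:9,r3:7,r4:Mul2,r5:14
cycle 13: CDB Mul2=882 // r0:54,r1:Add2,r2:9,r3:7,r4:882,r5:14
cycle 14: - // r0:54,r1:Add2,r2:9,r3:7,r4:882,r5:14
cycle 15: - // r0:54,r1:Add2,r2:9,r3:7,r4:882,r5:14
cycle 16: CDB Add2=-828 // r0:54,r1:-828,r2:9,r3:7,r4:882,r5:14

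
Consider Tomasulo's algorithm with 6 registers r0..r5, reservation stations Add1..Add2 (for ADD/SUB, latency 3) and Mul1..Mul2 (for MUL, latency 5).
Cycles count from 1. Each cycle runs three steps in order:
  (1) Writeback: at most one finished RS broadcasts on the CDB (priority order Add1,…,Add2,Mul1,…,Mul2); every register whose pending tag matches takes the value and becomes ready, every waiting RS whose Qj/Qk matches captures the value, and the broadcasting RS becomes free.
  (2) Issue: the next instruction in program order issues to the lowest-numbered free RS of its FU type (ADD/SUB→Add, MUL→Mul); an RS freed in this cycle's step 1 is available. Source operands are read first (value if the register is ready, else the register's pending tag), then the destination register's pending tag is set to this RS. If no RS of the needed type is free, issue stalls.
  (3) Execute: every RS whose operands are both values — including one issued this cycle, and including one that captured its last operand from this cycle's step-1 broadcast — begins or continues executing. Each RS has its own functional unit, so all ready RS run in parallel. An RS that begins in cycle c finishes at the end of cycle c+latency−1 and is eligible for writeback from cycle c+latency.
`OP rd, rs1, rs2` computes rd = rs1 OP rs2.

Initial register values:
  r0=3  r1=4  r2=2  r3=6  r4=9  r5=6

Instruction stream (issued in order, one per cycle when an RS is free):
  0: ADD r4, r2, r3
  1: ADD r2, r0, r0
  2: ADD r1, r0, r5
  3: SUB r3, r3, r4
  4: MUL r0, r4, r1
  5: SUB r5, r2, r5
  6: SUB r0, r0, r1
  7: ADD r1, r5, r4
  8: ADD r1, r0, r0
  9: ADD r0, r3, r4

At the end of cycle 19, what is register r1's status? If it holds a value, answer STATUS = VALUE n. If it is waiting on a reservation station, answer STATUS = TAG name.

STATUS = VALUE 126

  c1: issue ADD r4<-Add1  regs: r0:3,r1:4,r2:2,r3:6,r4:Add1,r5:6
  c2: issue ADD r2<-Add2  regs: r0:3,r1:4,r2:Add2,r3:6,r4:Add1,r5:6
  c3: stall  regs: r0:3,r1:4,r2:Add2,r3:6,r4:Add1,r5:6
  c4: CDB Add1=8; issue ADD r1<-Add1  regs: r0:3,r1:Add1,r2:Add2,r3:6,r4:8,r5:6
  c5: CDB Add2=6; issue SUB r3<-Add2  regs: r0:3,r1:Add1,r2:6,r3:Add2,r4:8,r5:6
  c6: issue MUL r0<-Mul1  regs: r0:Mul1,r1:Add1,r2:6,r3:Add2,r4:8,r5:6
  c7: CDB Add1=9; issue SUB r5<-Add1  regs: r0:Mul1,r1:9,r2:6,r3:Add2,r4:8,r5:Add1
  c8: CDB Add2=-2; issue SUB r0<-Add2  regs: r0:Add2,r1:9,r2:6,r3:-2,r4:8,r5:Add1
  c9: stall  regs: r0:Add2,r1:9,r2:6,r3:-2,r4:8,r5:Add1
  c10: CDB Add1=0; issue ADD r1<-Add1  regs: r0:Add2,r1:Add1,r2:6,r3:-2,r4:8,r5:0
  c11: stall  regs: r0:Add2,r1:Add1,r2:6,r3:-2,r4:8,r5:0
  c12: CDB Mul1=72; stall  regs: r0:Add2,r1:Add1,r2:6,r3:-2,r4:8,r5:0
  c13: CDB Add1=8; issue ADD r1<-Add1  regs: r0:Add2,r1:Add1,r2:6,r3:-2,r4:8,r5:0
  c14: stall  regs: r0:Add2,r1:Add1,r2:6,r3:-2,r4:8,r5:0
  c15: CDB Add2=63; issue ADD r0<-Add2  regs: r0:Add2,r1:Add1,r2:6,r3:-2,r4:8,r5:0
  c16: -  regs: r0:Add2,r1:Add1,r2:6,r3:-2,r4:8,r5:0
  c17: -  regs: r0:Add2,r1:Add1,r2:6,r3:-2,r4:8,r5:0
  c18: CDB Add1=126  regs: r0:Add2,r1:126,r2:6,r3:-2,r4:8,r5:0
  c19: CDB Add2=6  regs: r0:6,r1:126,r2:6,r3:-2,r4:8,r5:0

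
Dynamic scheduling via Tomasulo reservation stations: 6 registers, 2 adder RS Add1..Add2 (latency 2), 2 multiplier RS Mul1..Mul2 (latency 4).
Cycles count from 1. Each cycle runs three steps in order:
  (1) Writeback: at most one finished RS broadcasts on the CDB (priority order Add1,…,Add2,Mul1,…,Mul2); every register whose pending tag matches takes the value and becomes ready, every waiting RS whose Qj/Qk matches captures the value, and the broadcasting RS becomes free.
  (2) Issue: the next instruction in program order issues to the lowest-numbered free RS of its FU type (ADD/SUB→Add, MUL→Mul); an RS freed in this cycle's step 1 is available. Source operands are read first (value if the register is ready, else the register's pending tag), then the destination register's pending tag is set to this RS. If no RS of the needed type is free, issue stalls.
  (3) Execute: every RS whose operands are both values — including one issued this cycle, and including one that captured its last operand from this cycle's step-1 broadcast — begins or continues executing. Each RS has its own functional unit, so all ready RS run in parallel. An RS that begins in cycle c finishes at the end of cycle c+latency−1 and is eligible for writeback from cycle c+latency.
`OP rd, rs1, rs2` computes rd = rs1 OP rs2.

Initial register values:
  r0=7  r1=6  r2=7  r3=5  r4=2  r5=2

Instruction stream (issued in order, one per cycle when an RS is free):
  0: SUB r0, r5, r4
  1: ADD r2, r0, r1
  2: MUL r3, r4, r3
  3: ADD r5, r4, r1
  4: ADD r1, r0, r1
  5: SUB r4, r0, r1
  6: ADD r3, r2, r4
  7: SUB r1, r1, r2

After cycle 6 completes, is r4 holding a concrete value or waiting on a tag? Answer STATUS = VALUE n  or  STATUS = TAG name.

  c1: issue SUB r0<-Add1  regs: r0:Add1,r1:6,r2:7,r3:5,r4:2,r5:2
  c2: issue ADD r2<-Add2  regs: r0:Add1,r1:6,r2:Add2,r3:5,r4:2,r5:2
  c3: CDB Add1=0; issue MUL r3<-Mul1  regs: r0:0,r1:6,r2:Add2,r3:Mul1,r4:2,r5:2
  c4: issue ADD r5<-Add1  regs: r0:0,r1:6,r2:Add2,r3:Mul1,r4:2,r5:Add1
  c5: CDB Add2=6; issue ADD r1<-Add2  regs: r0:0,r1:Add2,r2:6,r3:Mul1,r4:2,r5:Add1
  c6: CDB Add1=8; issue SUB r4<-Add1  regs: r0:0,r1:Add2,r2:6,r3:Mul1,r4:Add1,r5:8

STATUS = TAG Add1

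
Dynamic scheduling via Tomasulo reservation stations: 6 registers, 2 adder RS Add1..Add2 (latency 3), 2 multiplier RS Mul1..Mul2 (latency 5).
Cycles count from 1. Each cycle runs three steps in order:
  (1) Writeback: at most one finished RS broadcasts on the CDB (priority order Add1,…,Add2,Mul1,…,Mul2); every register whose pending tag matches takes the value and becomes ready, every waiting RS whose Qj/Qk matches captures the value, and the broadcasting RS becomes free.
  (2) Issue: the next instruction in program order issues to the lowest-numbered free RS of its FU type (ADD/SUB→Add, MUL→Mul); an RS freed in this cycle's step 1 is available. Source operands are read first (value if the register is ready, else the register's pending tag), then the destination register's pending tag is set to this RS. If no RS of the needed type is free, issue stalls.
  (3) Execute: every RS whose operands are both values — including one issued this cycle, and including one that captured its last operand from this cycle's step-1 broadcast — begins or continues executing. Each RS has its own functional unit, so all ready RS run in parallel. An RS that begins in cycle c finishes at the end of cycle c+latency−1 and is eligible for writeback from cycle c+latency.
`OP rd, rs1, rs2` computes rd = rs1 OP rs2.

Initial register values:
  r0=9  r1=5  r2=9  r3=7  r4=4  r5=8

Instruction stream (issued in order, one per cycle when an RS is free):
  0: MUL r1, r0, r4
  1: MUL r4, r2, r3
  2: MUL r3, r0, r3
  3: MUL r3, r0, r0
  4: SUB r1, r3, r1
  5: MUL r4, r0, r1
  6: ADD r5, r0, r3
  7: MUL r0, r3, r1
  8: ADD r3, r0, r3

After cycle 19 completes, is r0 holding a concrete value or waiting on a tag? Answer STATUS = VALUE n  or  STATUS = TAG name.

cycle 1: issue MUL r1<-Mul1 // r0:9,r1:Mul1,r2:9,r3:7,r4:4,r5:8
cycle 2: issue MUL r4<-Mul2 // r0:9,r1:Mul1,r2:9,r3:7,r4:Mul2,r5:8
cycle 3: stall // r0:9,r1:Mul1,r2:9,r3:7,r4:Mul2,r5:8
cycle 4: stall // r0:9,r1:Mul1,r2:9,r3:7,r4:Mul2,r5:8
cycle 5: stall // r0:9,r1:Mul1,r2:9,r3:7,r4:Mul2,r5:8
cycle 6: CDB Mul1=36; issue MUL r3<-Mul1 // r0:9,r1:36,r2:9,r3:Mul1,r4:Mul2,r5:8
cycle 7: CDB Mul2=63; issue MUL r3<-Mul2 // r0:9,r1:36,r2:9,r3:Mul2,r4:63,r5:8
cycle 8: issue SUB r1<-Add1 // r0:9,r1:Add1,r2:9,r3:Mul2,r4:63,r5:8
cycle 9: stall // r0:9,r1:Add1,r2:9,r3:Mul2,r4:63,r5:8
cycle 10: stall // r0:9,r1:Add1,r2:9,r3:Mul2,r4:63,r5:8
cycle 11: CDB Mul1=63; issue MUL r4<-Mul1 // r0:9,r1:Add1,r2:9,r3:Mul2,r4:Mul1,r5:8
cycle 12: CDB Mul2=81; issue ADD r5<-Add2 // r0:9,r1:Add1,r2:9,r3:81,r4:Mul1,r5:Add2
cycle 13: issue MUL r0<-Mul2 // r0:Mul2,r1:Add1,r2:9,r3:81,r4:Mul1,r5:Add2
cycle 14: stall // r0:Mul2,r1:Add1,r2:9,r3:81,r4:Mul1,r5:Add2
cycle 15: CDB Add1=45; issue ADD r3<-Add1 // r0:Mul2,r1:45,r2:9,r3:Add1,r4:Mul1,r5:Add2
cycle 16: CDB Add2=90 // r0:Mul2,r1:45,r2:9,r3:Add1,r4:Mul1,r5:90
cycle 17: - // r0:Mul2,r1:45,r2:9,r3:Add1,r4:Mul1,r5:90
cycle 18: - // r0:Mul2,r1:45,r2:9,r3:Add1,r4:Mul1,r5:90
cycle 19: - // r0:Mul2,r1:45,r2:9,r3:Add1,r4:Mul1,r5:90

STATUS = TAG Mul2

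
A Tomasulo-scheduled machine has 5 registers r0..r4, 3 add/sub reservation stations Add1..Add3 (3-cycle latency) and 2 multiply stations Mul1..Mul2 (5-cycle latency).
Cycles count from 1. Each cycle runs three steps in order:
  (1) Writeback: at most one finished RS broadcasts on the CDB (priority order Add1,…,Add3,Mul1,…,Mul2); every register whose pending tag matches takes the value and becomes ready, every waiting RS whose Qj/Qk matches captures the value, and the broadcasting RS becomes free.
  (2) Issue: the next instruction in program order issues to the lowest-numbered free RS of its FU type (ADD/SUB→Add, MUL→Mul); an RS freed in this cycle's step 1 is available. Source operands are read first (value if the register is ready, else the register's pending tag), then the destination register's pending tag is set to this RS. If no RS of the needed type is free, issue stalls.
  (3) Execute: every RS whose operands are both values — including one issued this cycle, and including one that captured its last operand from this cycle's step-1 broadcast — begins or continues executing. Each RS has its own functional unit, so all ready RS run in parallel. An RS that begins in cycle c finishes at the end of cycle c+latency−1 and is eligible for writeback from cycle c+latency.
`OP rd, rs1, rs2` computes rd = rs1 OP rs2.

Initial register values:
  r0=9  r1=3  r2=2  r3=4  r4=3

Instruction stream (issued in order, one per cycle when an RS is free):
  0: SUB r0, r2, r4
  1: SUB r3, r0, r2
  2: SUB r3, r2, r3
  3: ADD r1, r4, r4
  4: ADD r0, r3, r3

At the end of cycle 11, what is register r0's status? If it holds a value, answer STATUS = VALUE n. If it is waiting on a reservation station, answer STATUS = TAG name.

  c1: issue SUB r0<-Add1  regs: r0:Add1,r1:3,r2:2,r3:4,r4:3
  c2: issue SUB r3<-Add2  regs: r0:Add1,r1:3,r2:2,r3:Add2,r4:3
  c3: issue SUB r3<-Add3  regs: r0:Add1,r1:3,r2:2,r3:Add3,r4:3
  c4: CDB Add1=-1; issue ADD r1<-Add1  regs: r0:-1,r1:Add1,r2:2,r3:Add3,r4:3
  c5: stall  regs: r0:-1,r1:Add1,r2:2,r3:Add3,r4:3
  c6: stall  regs: r0:-1,r1:Add1,r2:2,r3:Add3,r4:3
  c7: CDB Add1=6; issue ADD r0<-Add1  regs: r0:Add1,r1:6,r2:2,r3:Add3,r4:3
  c8: CDB Add2=-3  regs: r0:Add1,r1:6,r2:2,r3:Add3,r4:3
  c9: -  regs: r0:Add1,r1:6,r2:2,r3:Add3,r4:3
  c10: -  regs: r0:Add1,r1:6,r2:2,r3:Add3,r4:3
  c11: CDB Add3=5  regs: r0:Add1,r1:6,r2:2,r3:5,r4:3

STATUS = TAG Add1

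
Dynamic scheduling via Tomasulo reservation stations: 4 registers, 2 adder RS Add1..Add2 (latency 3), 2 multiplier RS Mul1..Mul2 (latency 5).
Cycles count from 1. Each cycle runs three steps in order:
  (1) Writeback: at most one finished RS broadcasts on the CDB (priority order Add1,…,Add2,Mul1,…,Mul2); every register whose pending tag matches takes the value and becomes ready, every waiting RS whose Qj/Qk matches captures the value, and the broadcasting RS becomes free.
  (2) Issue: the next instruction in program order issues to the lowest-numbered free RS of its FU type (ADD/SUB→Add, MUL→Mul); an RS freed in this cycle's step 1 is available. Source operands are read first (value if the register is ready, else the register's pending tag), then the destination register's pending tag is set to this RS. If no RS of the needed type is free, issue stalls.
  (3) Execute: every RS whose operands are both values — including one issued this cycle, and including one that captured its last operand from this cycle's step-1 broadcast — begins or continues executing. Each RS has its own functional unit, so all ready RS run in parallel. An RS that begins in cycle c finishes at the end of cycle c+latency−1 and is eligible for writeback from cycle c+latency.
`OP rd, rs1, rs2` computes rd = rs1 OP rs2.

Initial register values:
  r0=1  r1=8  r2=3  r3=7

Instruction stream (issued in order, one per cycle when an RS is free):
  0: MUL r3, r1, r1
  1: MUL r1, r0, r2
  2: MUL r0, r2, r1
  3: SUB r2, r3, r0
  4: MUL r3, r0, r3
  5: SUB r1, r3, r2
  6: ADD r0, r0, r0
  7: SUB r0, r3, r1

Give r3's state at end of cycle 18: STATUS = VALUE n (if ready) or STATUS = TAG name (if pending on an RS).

  c1: issue MUL r3<-Mul1  regs: r0:1,r1:8,r2:3,r3:Mul1
  c2: issue MUL r1<-Mul2  regs: r0:1,r1:Mul2,r2:3,r3:Mul1
  c3: stall  regs: r0:1,r1:Mul2,r2:3,r3:Mul1
  c4: stall  regs: r0:1,r1:Mul2,r2:3,r3:Mul1
  c5: stall  regs: r0:1,r1:Mul2,r2:3,r3:Mul1
  c6: CDB Mul1=64; issue MUL r0<-Mul1  regs: r0:Mul1,r1:Mul2,r2:3,r3:64
  c7: CDB Mul2=3; issue SUB r2<-Add1  regs: r0:Mul1,r1:3,r2:Add1,r3:64
  c8: issue MUL r3<-Mul2  regs: r0:Mul1,r1:3,r2:Add1,r3:Mul2
  c9: issue SUB r1<-Add2  regs: r0:Mul1,r1:Add2,r2:Add1,r3:Mul2
  c10: stall  regs: r0:Mul1,r1:Add2,r2:Add1,r3:Mul2
  c11: stall  regs: r0:Mul1,r1:Add2,r2:Add1,r3:Mul2
  c12: CDB Mul1=9; stall  regs: r0:9,r1:Add2,r2:Add1,r3:Mul2
  c13: stall  regs: r0:9,r1:Add2,r2:Add1,r3:Mul2
  c14: stall  regs: r0:9,r1:Add2,r2:Add1,r3:Mul2
  c15: CDB Add1=55; issue ADD r0<-Add1  regs: r0:Add1,r1:Add2,r2:55,r3:Mul2
  c16: stall  regs: r0:Add1,r1:Add2,r2:55,r3:Mul2
  c17: CDB Mul2=576; stall  regs: r0:Add1,r1:Add2,r2:55,r3:576
  c18: CDB Add1=18; issue SUB r0<-Add1  regs: r0:Add1,r1:Add2,r2:55,r3:576

STATUS = VALUE 576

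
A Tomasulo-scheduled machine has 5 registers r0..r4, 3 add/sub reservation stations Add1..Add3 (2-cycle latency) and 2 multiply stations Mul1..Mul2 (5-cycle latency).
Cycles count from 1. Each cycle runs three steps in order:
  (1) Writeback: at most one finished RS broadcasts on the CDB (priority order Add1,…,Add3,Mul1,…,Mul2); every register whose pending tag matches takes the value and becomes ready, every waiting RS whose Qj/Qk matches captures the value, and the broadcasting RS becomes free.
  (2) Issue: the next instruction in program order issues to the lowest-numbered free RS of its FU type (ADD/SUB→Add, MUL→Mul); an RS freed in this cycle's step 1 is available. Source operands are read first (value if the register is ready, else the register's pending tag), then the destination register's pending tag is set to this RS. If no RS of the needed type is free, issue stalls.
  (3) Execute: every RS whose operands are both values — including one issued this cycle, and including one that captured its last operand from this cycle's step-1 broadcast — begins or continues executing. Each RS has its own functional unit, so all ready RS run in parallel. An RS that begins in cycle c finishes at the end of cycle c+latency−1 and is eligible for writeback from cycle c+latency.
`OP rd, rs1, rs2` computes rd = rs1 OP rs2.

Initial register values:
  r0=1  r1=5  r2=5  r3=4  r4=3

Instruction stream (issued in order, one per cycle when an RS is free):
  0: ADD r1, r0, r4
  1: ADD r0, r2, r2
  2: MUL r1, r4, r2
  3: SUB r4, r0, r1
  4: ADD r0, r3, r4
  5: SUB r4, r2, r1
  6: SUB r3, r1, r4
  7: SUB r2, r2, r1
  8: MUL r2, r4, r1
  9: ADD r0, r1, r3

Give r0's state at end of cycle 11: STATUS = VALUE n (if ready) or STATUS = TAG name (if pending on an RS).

c1: issue ADD r1<-Add1 | r0:1,r1:Add1,r2:5,r3:4,r4:3
c2: issue ADD r0<-Add2 | r0:Add2,r1:Add1,r2:5,r3:4,r4:3
c3: CDB Add1=4; issue MUL r1<-Mul1 | r0:Add2,r1:Mul1,r2:5,r3:4,r4:3
c4: CDB Add2=10; issue SUB r4<-Add1 | r0:10,r1:Mul1,r2:5,r3:4,r4:Add1
c5: issue ADD r0<-Add2 | r0:Add2,r1:Mul1,r2:5,r3:4,r4:Add1
c6: issue SUB r4<-Add3 | r0:Add2,r1:Mul1,r2:5,r3:4,r4:Add3
c7: stall | r0:Add2,r1:Mul1,r2:5,r3:4,r4:Add3
c8: CDB Mul1=15; stall | r0:Add2,r1:15,r2:5,r3:4,r4:Add3
c9: stall | r0:Add2,r1:15,r2:5,r3:4,r4:Add3
c10: CDB Add1=-5; issue SUB r3<-Add1 | r0:Add2,r1:15,r2:5,r3:Add1,r4:Add3
c11: CDB Add3=-10; issue SUB r2<-Add3 | r0:Add2,r1:15,r2:Add3,r3:Add1,r4:-10

STATUS = TAG Add2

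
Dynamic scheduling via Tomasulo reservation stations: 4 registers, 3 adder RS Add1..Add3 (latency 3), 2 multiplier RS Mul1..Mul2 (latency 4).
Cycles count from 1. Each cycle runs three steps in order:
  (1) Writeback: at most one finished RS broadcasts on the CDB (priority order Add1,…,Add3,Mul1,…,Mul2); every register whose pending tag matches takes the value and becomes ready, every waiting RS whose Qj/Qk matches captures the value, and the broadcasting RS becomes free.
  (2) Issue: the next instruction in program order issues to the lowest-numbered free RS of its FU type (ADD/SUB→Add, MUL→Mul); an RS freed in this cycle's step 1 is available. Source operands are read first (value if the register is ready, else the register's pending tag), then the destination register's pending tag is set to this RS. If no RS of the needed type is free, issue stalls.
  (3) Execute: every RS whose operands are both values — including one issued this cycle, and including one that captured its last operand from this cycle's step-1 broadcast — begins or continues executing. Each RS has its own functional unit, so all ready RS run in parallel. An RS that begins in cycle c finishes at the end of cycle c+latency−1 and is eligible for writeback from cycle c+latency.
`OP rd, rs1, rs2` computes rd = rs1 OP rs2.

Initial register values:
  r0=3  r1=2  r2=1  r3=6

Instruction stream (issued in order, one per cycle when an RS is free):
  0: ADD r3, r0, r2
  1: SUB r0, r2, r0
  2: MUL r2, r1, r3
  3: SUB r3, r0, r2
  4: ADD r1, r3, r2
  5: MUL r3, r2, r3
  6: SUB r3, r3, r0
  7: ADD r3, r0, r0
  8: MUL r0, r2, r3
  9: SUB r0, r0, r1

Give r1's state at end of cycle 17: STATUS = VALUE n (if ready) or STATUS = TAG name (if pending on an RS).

STATUS = VALUE -2

  c1: issue ADD r3<-Add1  regs: r0:3,r1:2,r2:1,r3:Add1
  c2: issue SUB r0<-Add2  regs: r0:Add2,r1:2,r2:1,r3:Add1
  c3: issue MUL r2<-Mul1  regs: r0:Add2,r1:2,r2:Mul1,r3:Add1
  c4: CDB Add1=4; issue SUB r3<-Add1  regs: r0:Add2,r1:2,r2:Mul1,r3:Add1
  c5: CDB Add2=-2; issue ADD r1<-Add2  regs: r0:-2,r1:Add2,r2:Mul1,r3:Add1
  c6: issue MUL r3<-Mul2  regs: r0:-2,r1:Add2,r2:Mul1,r3:Mul2
  c7: issue SUB r3<-Add3  regs: r0:-2,r1:Add2,r2:Mul1,r3:Add3
  c8: CDB Mul1=8; stall  regs: r0:-2,r1:Add2,r2:8,r3:Add3
  c9: stall  regs: r0:-2,r1:Add2,r2:8,r3:Add3
  c10: stall  regs: r0:-2,r1:Add2,r2:8,r3:Add3
  c11: CDB Add1=-10; issue ADD r3<-Add1  regs: r0:-2,r1:Add2,r2:8,r3:Add1
  c12: issue MUL r0<-Mul1  regs: r0:Mul1,r1:Add2,r2:8,r3:Add1
  c13: stall  regs: r0:Mul1,r1:Add2,r2:8,r3:Add1
  c14: CDB Add1=-4; issue SUB r0<-Add1  regs: r0:Add1,r1:Add2,r2:8,r3:-4
  c15: CDB Add2=-2  regs: r0:Add1,r1:-2,r2:8,r3:-4
  c16: CDB Mul2=-80  regs: r0:Add1,r1:-2,r2:8,r3:-4
  c17: -  regs: r0:Add1,r1:-2,r2:8,r3:-4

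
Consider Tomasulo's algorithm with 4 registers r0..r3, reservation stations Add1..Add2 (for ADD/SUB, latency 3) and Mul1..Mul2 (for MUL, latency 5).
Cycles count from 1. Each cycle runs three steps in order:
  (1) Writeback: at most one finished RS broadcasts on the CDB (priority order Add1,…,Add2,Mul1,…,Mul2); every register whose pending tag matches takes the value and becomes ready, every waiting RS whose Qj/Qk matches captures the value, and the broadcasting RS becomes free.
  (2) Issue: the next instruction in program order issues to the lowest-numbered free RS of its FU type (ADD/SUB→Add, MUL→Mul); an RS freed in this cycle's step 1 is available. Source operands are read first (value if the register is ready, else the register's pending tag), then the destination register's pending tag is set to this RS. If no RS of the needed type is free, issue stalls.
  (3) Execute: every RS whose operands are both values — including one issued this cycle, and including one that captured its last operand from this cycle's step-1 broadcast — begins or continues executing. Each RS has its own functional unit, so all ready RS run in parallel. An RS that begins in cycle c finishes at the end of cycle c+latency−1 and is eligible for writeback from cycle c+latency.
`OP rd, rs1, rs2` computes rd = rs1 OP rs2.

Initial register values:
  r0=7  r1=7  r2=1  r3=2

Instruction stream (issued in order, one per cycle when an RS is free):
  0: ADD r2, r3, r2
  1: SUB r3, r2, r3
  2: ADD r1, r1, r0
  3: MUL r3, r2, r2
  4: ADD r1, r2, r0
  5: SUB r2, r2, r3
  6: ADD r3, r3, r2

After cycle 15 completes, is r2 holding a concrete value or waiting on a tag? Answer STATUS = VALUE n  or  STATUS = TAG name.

STATUS = VALUE -6

cycle 1: issue ADD r2<-Add1 // r0:7,r1:7,r2:Add1,r3:2
cycle 2: issue SUB r3<-Add2 // r0:7,r1:7,r2:Add1,r3:Add2
cycle 3: stall // r0:7,r1:7,r2:Add1,r3:Add2
cycle 4: CDB Add1=3; issue ADD r1<-Add1 // r0:7,r1:Add1,r2:3,r3:Add2
cycle 5: issue MUL r3<-Mul1 // r0:7,r1:Add1,r2:3,r3:Mul1
cycle 6: stall // r0:7,r1:Add1,r2:3,r3:Mul1
cycle 7: CDB Add1=14; issue ADD r1<-Add1 // r0:7,r1:Add1,r2:3,r3:Mul1
cycle 8: CDB Add2=1; issue SUB r2<-Add2 // r0:7,r1:Add1,r2:Add2,r3:Mul1
cycle 9: stall // r0:7,r1:Add1,r2:Add2,r3:Mul1
cycle 10: CDB Add1=10; issue ADD r3<-Add1 // r0:7,r1:10,r2:Add2,r3:Add1
cycle 11: CDB Mul1=9 // r0:7,r1:10,r2:Add2,r3:Add1
cycle 12: - // r0:7,r1:10,r2:Add2,r3:Add1
cycle 13: - // r0:7,r1:10,r2:Add2,r3:Add1
cycle 14: CDB Add2=-6 // r0:7,r1:10,r2:-6,r3:Add1
cycle 15: - // r0:7,r1:10,r2:-6,r3:Add1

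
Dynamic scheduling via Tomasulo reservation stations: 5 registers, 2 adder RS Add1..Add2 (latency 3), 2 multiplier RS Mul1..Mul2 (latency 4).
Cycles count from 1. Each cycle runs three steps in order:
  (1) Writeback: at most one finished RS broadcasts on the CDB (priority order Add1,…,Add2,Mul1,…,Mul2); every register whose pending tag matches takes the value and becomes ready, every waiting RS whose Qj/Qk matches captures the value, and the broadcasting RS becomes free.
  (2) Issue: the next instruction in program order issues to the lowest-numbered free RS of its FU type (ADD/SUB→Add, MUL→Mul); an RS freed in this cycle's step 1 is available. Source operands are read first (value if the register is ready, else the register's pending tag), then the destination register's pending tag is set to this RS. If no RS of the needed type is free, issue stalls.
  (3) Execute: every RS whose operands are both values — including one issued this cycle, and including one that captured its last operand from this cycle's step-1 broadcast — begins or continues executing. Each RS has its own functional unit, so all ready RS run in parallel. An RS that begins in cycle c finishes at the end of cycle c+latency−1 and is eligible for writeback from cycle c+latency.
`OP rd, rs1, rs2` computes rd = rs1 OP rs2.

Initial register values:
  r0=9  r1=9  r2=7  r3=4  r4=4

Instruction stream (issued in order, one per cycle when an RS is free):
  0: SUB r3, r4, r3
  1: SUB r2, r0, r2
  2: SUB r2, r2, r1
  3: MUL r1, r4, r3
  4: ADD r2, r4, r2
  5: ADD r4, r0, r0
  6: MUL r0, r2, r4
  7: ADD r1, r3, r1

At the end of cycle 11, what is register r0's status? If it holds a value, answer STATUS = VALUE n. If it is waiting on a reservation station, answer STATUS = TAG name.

cycle 1: issue SUB r3<-Add1 // r0:9,r1:9,r2:7,r3:Add1,r4:4
cycle 2: issue SUB r2<-Add2 // r0:9,r1:9,r2:Add2,r3:Add1,r4:4
cycle 3: stall // r0:9,r1:9,r2:Add2,r3:Add1,r4:4
cycle 4: CDB Add1=0; issue SUB r2<-Add1 // r0:9,r1:9,r2:Add1,r3:0,r4:4
cycle 5: CDB Add2=2; issue MUL r1<-Mul1 // r0:9,r1:Mul1,r2:Add1,r3:0,r4:4
cycle 6: issue ADD r2<-Add2 // r0:9,r1:Mul1,r2:Add2,r3:0,r4:4
cycle 7: stall // r0:9,r1:Mul1,r2:Add2,r3:0,r4:4
cycle 8: CDB Add1=-7; issue ADD r4<-Add1 // r0:9,r1:Mul1,r2:Add2,r3:0,r4:Add1
cycle 9: CDB Mul1=0; issue MUL r0<-Mul1 // r0:Mul1,r1:0,r2:Add2,r3:0,r4:Add1
cycle 10: stall // r0:Mul1,r1:0,r2:Add2,r3:0,r4:Add1
cycle 11: CDB Add1=18; issue ADD r1<-Add1 // r0:Mul1,r1:Add1,r2:Add2,r3:0,r4:18

STATUS = TAG Mul1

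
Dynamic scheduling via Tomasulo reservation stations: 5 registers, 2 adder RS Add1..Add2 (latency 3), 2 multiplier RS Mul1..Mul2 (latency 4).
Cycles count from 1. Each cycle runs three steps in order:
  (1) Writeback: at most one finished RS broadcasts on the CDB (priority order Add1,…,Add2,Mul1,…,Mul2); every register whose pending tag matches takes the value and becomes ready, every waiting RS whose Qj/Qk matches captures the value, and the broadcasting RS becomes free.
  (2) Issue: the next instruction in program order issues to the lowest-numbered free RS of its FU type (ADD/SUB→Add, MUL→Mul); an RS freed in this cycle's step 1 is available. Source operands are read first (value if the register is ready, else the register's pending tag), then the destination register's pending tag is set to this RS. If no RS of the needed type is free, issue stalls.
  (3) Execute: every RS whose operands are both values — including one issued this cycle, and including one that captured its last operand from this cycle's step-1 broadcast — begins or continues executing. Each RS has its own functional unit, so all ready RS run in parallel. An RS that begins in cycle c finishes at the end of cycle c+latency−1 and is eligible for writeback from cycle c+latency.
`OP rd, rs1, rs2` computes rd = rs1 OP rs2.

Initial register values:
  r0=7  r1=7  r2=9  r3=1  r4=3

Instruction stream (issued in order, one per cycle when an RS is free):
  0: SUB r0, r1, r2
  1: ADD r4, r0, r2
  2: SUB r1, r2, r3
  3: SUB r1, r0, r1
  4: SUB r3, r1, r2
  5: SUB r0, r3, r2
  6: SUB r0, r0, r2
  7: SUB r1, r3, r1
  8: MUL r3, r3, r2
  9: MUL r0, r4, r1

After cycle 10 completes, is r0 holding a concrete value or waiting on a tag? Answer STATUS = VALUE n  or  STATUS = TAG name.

STATUS = TAG Add1

cycle 1: issue SUB r0<-Add1 // r0:Add1,r1:7,r2:9,r3:1,r4:3
cycle 2: issue ADD r4<-Add2 // r0:Add1,r1:7,r2:9,r3:1,r4:Add2
cycle 3: stall // r0:Add1,r1:7,r2:9,r3:1,r4:Add2
cycle 4: CDB Add1=-2; issue SUB r1<-Add1 // r0:-2,r1:Add1,r2:9,r3:1,r4:Add2
cycle 5: stall // r0:-2,r1:Add1,r2:9,r3:1,r4:Add2
cycle 6: stall // r0:-2,r1:Add1,r2:9,r3:1,r4:Add2
cycle 7: CDB Add1=8; issue SUB r1<-Add1 // r0:-2,r1:Add1,r2:9,r3:1,r4:Add2
cycle 8: CDB Add2=7; issue SUB r3<-Add2 // r0:-2,r1:Add1,r2:9,r3:Add2,r4:7
cycle 9: stall // r0:-2,r1:Add1,r2:9,r3:Add2,r4:7
cycle 10: CDB Add1=-10; issue SUB r0<-Add1 // r0:Add1,r1:-10,r2:9,r3:Add2,r4:7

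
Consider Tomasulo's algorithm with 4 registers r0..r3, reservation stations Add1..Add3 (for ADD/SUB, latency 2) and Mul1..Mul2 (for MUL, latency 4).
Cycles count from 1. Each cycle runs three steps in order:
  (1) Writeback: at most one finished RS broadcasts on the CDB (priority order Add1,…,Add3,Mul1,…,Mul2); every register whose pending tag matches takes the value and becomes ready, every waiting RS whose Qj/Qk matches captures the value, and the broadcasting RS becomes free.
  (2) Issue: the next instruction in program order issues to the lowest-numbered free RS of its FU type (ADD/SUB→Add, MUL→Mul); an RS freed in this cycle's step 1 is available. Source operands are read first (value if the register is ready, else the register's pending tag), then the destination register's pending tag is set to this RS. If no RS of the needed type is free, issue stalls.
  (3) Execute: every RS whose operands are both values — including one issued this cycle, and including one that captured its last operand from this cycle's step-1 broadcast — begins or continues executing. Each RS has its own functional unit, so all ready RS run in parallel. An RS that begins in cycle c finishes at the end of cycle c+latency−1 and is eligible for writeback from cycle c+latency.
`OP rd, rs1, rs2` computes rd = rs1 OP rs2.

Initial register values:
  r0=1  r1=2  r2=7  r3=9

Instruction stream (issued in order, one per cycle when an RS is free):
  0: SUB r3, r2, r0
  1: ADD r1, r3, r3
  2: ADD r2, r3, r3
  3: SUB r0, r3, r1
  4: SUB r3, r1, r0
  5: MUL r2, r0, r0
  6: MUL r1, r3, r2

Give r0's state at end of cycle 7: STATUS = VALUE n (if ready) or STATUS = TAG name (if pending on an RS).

  c1: issue SUB r3<-Add1  regs: r0:1,r1:2,r2:7,r3:Add1
  c2: issue ADD r1<-Add2  regs: r0:1,r1:Add2,r2:7,r3:Add1
  c3: CDB Add1=6; issue ADD r2<-Add1  regs: r0:1,r1:Add2,r2:Add1,r3:6
  c4: issue SUB r0<-Add3  regs: r0:Add3,r1:Add2,r2:Add1,r3:6
  c5: CDB Add1=12; issue SUB r3<-Add1  regs: r0:Add3,r1:Add2,r2:12,r3:Add1
  c6: CDB Add2=12; issue MUL r2<-Mul1  regs: r0:Add3,r1:12,r2:Mul1,r3:Add1
  c7: issue MUL r1<-Mul2  regs: r0:Add3,r1:Mul2,r2:Mul1,r3:Add1

STATUS = TAG Add3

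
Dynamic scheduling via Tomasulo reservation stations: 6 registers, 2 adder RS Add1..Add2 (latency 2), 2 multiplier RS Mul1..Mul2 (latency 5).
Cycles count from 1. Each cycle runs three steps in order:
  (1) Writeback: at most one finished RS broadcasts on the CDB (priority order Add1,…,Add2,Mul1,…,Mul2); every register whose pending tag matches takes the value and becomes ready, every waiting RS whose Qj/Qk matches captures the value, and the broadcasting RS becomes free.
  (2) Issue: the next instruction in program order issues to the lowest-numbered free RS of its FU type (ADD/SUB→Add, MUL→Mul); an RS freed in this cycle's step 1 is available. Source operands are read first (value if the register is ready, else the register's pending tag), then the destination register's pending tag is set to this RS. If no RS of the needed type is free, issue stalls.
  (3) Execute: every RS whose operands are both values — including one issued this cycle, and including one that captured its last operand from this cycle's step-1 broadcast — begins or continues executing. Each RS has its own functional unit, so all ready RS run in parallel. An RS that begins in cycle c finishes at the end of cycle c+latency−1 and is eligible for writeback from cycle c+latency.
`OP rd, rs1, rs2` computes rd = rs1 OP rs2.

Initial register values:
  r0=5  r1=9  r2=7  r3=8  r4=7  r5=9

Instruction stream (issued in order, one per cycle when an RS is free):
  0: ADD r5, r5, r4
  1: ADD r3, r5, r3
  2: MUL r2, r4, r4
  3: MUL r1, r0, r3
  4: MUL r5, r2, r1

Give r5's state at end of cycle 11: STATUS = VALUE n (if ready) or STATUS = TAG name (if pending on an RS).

STATUS = TAG Mul1

  c1: issue ADD r5<-Add1  regs: r0:5,r1:9,r2:7,r3:8,r4:7,r5:Add1
  c2: issue ADD r3<-Add2  regs: r0:5,r1:9,r2:7,r3:Add2,r4:7,r5:Add1
  c3: CDB Add1=16; issue MUL r2<-Mul1  regs: r0:5,r1:9,r2:Mul1,r3:Add2,r4:7,r5:16
  c4: issue MUL r1<-Mul2  regs: r0:5,r1:Mul2,r2:Mul1,r3:Add2,r4:7,r5:16
  c5: CDB Add2=24; stall  regs: r0:5,r1:Mul2,r2:Mul1,r3:24,r4:7,r5:16
  c6: stall  regs: r0:5,r1:Mul2,r2:Mul1,r3:24,r4:7,r5:16
  c7: stall  regs: r0:5,r1:Mul2,r2:Mul1,r3:24,r4:7,r5:16
  c8: CDB Mul1=49; issue MUL r5<-Mul1  regs: r0:5,r1:Mul2,r2:49,r3:24,r4:7,r5:Mul1
  c9: -  regs: r0:5,r1:Mul2,r2:49,r3:24,r4:7,r5:Mul1
  c10: CDB Mul2=120  regs: r0:5,r1:120,r2:49,r3:24,r4:7,r5:Mul1
  c11: -  regs: r0:5,r1:120,r2:49,r3:24,r4:7,r5:Mul1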